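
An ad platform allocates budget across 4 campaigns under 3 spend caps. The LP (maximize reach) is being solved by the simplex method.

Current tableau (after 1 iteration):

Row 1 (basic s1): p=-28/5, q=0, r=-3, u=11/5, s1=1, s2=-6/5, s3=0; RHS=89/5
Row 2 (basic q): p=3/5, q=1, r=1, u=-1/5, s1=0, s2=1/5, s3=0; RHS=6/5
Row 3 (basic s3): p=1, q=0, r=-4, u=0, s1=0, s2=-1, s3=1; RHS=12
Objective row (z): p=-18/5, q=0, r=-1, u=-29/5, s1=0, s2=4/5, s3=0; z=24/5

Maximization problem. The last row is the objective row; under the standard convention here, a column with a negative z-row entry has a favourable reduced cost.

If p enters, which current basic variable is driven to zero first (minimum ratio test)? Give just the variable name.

q

Ratios: row 1 (s1): entry -28/5 ≤ 0, skip; row 2 (q): (6/5)/(3/5) = 2; row 3 (s3): 12/1 = 12.
Minimum ratio 2 is in the q row, so q leaves.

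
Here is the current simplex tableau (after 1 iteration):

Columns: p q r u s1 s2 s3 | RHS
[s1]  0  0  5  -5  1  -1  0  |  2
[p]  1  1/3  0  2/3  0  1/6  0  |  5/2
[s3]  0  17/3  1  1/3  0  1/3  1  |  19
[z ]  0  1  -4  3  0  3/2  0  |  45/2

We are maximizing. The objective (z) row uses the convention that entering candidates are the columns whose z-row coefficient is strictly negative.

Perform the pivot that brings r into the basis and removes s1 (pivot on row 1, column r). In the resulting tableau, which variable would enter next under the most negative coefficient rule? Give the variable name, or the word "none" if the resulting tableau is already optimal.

u

Pivot element 5. New z-row = old z-row − (-4)·(row 1/5).
Updated z-row coefficients: p: 0, q: 1, r: 0, u: -1, s1: 4/5, s2: 7/10, s3: 0.
The most negative is -1 in column u, so u would enter next.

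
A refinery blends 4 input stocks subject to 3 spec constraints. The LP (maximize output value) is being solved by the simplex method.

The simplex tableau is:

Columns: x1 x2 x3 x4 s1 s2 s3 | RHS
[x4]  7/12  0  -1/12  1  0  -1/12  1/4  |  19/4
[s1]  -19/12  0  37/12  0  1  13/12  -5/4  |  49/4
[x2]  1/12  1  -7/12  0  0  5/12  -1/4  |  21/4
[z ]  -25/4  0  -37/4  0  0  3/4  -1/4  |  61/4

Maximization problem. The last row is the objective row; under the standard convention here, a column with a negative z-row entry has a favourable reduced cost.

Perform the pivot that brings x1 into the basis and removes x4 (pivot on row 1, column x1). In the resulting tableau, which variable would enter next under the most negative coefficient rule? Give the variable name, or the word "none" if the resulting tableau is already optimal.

Pivot element 7/12. New z-row = old z-row − (-25/4)·(row 1/(7/12)).
Updated z-row coefficients: x1: 0, x2: 0, x3: -71/7, x4: 75/7, s1: 0, s2: -1/7, s3: 17/7.
The most negative is -71/7 in column x3, so x3 would enter next.

x3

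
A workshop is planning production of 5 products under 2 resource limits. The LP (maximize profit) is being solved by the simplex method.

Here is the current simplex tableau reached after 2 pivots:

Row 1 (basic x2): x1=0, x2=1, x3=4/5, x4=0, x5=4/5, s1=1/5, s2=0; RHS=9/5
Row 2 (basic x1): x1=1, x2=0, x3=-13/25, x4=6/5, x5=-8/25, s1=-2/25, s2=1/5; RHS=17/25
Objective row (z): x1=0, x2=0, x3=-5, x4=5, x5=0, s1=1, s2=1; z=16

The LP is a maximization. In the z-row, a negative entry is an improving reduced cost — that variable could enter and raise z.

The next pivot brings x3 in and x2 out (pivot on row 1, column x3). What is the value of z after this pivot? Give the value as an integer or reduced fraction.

109/4

Minimum ratio for x3: (9/5)/(4/5) = 9/4.
z changes by −(z-row coeff of x3)·ratio = −(-5)·(9/4) = 45/4.
New z = 16 + (45/4) = 109/4.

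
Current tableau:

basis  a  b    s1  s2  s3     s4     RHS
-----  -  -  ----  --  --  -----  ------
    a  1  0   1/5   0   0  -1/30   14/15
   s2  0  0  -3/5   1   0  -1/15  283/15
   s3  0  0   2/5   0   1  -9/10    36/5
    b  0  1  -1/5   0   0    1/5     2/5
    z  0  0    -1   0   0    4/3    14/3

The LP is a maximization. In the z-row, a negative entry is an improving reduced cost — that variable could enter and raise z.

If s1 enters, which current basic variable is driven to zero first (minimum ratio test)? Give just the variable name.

a

Ratios: row 1 (a): (14/15)/(1/5) = 14/3; row 2 (s2): entry -3/5 ≤ 0, skip; row 3 (s3): (36/5)/(2/5) = 18; row 4 (b): entry -1/5 ≤ 0, skip.
Minimum ratio 14/3 is in the a row, so a leaves.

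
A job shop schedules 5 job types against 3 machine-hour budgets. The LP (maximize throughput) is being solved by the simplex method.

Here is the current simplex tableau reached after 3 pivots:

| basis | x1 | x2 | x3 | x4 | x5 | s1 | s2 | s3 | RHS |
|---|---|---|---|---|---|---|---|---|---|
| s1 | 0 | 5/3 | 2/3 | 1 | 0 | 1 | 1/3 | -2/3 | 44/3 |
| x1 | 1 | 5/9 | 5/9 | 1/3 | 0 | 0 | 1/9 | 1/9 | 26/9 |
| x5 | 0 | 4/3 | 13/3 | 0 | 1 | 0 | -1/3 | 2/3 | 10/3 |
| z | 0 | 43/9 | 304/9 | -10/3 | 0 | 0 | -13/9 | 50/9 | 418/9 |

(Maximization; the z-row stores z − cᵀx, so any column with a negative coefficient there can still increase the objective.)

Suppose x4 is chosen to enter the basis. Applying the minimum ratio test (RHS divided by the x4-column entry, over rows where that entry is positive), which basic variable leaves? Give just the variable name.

Ratios: row 1 (s1): (44/3)/1 = 44/3; row 2 (x1): (26/9)/(1/3) = 26/3; row 3 (x5): entry 0 ≤ 0, skip.
Minimum ratio 26/3 is in the x1 row, so x1 leaves.

x1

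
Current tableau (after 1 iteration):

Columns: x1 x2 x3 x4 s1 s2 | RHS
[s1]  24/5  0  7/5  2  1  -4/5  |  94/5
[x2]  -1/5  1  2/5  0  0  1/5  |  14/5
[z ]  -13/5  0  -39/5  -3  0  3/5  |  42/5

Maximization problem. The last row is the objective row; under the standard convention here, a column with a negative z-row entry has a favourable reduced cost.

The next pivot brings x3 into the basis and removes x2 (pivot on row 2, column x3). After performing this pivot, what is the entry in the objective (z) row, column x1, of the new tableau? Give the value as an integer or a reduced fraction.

Pivot element is row 2, column x3: 2/5.
Normalize row 2: new (row 2, x1) = (-1/5)/(2/5) = -1/2.
z-row ← z-row − (-39/5)·(new row 2): -13/5 − (-39/5)·(-1/2) = -13/2.

-13/2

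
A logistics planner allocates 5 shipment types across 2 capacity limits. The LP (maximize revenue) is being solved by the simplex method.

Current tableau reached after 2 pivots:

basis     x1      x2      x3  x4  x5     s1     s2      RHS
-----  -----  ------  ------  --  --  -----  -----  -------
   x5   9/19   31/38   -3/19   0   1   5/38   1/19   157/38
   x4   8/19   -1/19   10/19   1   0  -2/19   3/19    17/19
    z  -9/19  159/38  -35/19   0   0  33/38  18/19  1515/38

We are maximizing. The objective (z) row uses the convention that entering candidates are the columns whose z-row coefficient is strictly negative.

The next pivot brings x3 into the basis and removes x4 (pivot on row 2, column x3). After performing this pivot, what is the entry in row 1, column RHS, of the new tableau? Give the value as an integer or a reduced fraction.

Pivot element is row 2, column x3: 10/19.
Normalize row 2: new (row 2, RHS) = (17/19)/(10/19) = 17/10.
row 1 ← row 1 − (-3/19)·(new row 2): 157/38 − (-3/19)·(17/10) = 22/5.

22/5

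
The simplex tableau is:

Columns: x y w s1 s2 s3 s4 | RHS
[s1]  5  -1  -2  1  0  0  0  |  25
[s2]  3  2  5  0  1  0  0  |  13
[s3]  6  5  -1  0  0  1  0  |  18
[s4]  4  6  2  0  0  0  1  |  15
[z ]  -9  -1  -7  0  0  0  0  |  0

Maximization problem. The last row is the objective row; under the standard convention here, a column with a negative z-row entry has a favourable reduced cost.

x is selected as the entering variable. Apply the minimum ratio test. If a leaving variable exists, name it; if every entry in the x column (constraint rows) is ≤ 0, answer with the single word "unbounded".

s3

Ratios: row 1 (s1): 25/5 = 5; row 2 (s2): 13/3 = 13/3; row 3 (s3): 18/6 = 3; row 4 (s4): 15/4 = 15/4.
Minimum ratio is in the s3 row, so s3 leaves.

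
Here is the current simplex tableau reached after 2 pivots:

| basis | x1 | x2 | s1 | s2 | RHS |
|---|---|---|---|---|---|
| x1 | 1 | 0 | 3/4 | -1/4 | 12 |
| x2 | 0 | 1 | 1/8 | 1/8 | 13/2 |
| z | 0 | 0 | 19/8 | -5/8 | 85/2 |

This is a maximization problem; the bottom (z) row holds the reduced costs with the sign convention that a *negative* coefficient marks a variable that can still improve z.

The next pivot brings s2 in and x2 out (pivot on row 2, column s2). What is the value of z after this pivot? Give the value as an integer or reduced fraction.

75

Minimum ratio for s2: (13/2)/(1/8) = 52.
z changes by −(z-row coeff of s2)·ratio = −(-5/8)·52 = 65/2.
New z = 85/2 + (65/2) = 75.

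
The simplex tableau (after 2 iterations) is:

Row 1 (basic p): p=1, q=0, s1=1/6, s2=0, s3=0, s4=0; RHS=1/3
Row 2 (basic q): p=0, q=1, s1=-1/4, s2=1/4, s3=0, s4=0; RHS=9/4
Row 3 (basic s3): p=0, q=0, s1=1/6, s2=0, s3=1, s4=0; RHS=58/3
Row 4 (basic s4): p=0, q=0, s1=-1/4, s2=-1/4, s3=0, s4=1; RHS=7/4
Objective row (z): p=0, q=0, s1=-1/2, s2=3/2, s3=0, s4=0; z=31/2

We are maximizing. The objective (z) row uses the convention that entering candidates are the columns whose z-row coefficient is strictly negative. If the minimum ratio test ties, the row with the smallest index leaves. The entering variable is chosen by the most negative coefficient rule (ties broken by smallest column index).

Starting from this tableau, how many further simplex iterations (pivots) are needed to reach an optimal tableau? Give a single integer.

1

pivot: s1 in, p out → z = 33/2
No improving column remains; optimal.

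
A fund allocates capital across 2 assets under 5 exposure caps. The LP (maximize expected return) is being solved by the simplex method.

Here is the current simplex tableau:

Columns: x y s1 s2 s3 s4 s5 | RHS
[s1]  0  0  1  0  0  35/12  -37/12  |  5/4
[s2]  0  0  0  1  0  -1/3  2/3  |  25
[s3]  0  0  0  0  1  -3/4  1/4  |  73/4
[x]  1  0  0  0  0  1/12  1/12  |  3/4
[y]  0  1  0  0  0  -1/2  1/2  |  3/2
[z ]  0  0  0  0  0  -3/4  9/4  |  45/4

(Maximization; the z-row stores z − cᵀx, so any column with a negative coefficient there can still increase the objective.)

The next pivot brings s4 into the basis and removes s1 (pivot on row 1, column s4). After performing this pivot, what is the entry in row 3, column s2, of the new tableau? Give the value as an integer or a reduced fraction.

0

Pivot element is row 1, column s4: 35/12.
Normalize row 1: new (row 1, s2) = 0/(35/12) = 0.
row 3 ← row 3 − (-3/4)·(new row 1): 0 − (-3/4)·0 = 0.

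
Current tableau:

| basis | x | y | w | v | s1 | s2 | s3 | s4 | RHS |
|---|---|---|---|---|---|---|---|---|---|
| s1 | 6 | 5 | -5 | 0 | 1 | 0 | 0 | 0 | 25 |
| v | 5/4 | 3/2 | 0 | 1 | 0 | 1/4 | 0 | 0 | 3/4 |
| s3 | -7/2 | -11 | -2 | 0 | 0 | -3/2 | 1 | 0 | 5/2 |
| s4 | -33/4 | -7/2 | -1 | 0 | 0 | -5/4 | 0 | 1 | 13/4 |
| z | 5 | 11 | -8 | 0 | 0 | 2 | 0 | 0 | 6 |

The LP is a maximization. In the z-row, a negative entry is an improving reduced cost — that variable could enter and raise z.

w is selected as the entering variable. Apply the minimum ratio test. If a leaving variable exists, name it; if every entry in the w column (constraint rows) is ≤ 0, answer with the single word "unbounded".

unbounded

w-column entries: row 1: -5, row 2: 0, row 3: -2, row 4: -1. All ≤ 0, so w can increase without bound; the LP is unbounded in this direction.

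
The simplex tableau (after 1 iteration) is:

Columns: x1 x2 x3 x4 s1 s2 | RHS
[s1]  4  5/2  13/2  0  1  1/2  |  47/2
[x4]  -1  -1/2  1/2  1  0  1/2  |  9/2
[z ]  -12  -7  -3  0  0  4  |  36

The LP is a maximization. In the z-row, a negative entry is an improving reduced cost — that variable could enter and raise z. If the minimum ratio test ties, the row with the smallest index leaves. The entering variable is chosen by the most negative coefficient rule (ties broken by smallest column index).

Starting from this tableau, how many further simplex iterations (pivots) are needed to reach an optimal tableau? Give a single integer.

pivot: x1 in, s1 out → z = 213/2
No improving column remains; optimal.

1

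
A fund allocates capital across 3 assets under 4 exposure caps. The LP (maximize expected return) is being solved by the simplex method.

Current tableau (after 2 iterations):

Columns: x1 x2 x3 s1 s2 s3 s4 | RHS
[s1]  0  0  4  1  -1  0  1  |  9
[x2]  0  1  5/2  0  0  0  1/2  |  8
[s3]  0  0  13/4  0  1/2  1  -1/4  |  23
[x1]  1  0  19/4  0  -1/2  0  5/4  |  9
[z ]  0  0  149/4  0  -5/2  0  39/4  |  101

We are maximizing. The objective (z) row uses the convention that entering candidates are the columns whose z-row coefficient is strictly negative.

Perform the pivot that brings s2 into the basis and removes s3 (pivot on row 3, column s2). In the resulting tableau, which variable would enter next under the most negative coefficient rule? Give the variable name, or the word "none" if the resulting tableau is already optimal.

none

Pivot element 1/2. New z-row = old z-row − (-5/2)·(row 3/(1/2)).
Updated z-row coefficients: x1: 0, x2: 0, x3: 107/2, s1: 0, s2: 0, s3: 5, s4: 17/2.
No coefficient is strictly negative; the tableau after this pivot is optimal.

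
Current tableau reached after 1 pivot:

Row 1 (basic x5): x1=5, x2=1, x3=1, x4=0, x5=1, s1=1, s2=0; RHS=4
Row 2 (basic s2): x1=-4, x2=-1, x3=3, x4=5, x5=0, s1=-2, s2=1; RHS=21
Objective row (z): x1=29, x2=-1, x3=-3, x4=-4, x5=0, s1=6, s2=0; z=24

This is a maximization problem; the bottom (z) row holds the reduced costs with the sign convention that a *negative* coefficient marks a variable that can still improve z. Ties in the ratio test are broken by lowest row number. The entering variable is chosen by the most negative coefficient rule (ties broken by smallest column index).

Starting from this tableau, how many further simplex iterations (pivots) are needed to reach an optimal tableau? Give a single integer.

pivot: x4 in, s2 out → z = 204/5
pivot: x2 in, x5 out → z = 48
No improving column remains; optimal.

2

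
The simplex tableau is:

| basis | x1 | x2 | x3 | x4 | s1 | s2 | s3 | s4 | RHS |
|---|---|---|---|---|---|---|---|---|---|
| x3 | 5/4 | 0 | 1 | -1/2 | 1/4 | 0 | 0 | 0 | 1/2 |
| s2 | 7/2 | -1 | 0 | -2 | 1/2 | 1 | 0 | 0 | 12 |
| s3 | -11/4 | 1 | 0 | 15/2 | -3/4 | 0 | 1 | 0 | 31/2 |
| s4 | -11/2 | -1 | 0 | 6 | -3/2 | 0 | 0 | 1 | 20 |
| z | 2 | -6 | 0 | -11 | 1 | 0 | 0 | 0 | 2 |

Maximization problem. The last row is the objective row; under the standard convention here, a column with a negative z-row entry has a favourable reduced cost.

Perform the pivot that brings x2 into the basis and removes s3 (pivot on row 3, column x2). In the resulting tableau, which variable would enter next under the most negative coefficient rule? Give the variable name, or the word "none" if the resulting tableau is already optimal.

Pivot element 1. New z-row = old z-row − (-6)·(row 3/1).
Updated z-row coefficients: x1: -29/2, x2: 0, x3: 0, x4: 34, s1: -7/2, s2: 0, s3: 6, s4: 0.
The most negative is -29/2 in column x1, so x1 would enter next.

x1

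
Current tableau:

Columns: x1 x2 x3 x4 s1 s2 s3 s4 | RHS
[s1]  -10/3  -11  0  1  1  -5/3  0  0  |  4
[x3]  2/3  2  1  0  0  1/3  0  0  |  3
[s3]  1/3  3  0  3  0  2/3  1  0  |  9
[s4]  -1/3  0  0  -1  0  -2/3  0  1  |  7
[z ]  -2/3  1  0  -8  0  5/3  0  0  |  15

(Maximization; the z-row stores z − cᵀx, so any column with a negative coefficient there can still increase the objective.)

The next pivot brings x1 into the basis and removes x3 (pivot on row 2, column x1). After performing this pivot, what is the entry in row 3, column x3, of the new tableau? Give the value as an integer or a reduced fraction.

-1/2

Pivot element is row 2, column x1: 2/3.
Normalize row 2: new (row 2, x3) = 1/(2/3) = 3/2.
row 3 ← row 3 − (1/3)·(new row 2): 0 − (1/3)·(3/2) = -1/2.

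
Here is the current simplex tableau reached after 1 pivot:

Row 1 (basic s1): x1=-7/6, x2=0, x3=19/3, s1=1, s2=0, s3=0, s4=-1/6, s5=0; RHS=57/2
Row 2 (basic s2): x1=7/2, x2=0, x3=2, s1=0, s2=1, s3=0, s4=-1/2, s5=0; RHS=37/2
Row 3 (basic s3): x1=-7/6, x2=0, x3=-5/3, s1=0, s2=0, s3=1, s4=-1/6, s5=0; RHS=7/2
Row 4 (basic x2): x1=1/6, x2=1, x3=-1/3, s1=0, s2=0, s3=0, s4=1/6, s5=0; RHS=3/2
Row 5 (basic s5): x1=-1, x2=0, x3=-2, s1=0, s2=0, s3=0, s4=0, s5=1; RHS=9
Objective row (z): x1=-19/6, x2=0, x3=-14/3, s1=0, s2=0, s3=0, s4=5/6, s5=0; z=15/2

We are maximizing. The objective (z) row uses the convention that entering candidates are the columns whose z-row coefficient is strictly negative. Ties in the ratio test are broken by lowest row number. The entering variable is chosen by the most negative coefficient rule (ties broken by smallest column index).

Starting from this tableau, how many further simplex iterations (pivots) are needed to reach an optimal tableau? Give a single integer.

2

pivot: x3 in, s1 out → z = 57/2
pivot: x1 in, s2 out → z = 1881/49
No improving column remains; optimal.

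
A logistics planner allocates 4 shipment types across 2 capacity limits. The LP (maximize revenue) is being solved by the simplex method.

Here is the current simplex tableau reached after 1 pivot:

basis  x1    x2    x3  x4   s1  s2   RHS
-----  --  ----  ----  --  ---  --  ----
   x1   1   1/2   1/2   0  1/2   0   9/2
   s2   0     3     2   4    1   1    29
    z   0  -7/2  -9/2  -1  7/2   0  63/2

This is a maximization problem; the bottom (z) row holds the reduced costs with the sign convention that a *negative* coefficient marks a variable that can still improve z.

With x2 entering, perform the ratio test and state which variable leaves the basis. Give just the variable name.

x1

Ratios: row 1 (x1): (9/2)/(1/2) = 9; row 2 (s2): 29/3 = 29/3.
Minimum ratio 9 is in the x1 row, so x1 leaves.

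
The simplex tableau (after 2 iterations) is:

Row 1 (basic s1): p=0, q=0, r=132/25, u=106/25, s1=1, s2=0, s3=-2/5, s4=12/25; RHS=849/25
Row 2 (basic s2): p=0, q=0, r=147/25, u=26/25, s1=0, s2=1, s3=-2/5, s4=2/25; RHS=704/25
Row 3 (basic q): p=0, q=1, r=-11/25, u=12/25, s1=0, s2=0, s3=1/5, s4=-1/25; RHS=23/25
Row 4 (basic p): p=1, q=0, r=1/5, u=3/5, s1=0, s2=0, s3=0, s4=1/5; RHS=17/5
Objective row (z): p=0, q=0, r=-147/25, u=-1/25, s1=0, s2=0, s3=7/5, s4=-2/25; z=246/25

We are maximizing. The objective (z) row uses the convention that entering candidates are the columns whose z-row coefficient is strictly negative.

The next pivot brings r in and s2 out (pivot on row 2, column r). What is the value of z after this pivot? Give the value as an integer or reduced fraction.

38

Minimum ratio for r: (704/25)/(147/25) = 704/147.
z changes by −(z-row coeff of r)·ratio = −(-147/25)·(704/147) = 704/25.
New z = 246/25 + (704/25) = 38.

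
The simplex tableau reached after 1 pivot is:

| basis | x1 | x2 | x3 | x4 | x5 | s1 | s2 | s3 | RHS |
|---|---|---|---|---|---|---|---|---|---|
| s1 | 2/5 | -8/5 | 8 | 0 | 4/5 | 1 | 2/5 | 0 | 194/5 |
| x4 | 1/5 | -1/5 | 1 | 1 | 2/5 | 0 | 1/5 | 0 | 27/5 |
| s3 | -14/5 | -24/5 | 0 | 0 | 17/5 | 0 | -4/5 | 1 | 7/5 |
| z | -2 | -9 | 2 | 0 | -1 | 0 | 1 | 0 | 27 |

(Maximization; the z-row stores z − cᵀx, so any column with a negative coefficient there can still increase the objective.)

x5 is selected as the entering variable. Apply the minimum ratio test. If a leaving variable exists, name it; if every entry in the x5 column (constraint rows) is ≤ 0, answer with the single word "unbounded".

s3

Ratios: row 1 (s1): (194/5)/(4/5) = 97/2; row 2 (x4): (27/5)/(2/5) = 27/2; row 3 (s3): (7/5)/(17/5) = 7/17.
Minimum ratio is in the s3 row, so s3 leaves.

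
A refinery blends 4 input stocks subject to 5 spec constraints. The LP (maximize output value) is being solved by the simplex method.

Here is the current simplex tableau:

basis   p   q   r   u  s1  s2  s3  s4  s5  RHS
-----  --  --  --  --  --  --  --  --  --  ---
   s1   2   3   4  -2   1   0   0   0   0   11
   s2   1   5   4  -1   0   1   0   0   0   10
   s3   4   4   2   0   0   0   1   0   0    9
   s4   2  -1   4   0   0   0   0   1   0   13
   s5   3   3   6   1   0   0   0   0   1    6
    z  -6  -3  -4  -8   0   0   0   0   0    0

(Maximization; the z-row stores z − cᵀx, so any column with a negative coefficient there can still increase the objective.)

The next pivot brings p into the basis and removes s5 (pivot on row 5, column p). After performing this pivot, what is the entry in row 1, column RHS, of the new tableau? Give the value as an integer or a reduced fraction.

7

Pivot element is row 5, column p: 3.
Normalize row 5: new (row 5, RHS) = 6/3 = 2.
row 1 ← row 1 − 2·(new row 5): 11 − 2·2 = 7.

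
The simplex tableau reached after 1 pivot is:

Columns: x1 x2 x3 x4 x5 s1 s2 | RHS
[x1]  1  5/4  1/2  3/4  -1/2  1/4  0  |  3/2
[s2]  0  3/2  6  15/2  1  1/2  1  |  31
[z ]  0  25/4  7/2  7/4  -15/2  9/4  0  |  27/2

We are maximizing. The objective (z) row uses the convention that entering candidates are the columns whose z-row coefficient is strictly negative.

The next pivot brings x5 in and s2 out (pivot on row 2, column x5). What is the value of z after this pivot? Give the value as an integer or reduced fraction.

Minimum ratio for x5: 31/1 = 31.
z changes by −(z-row coeff of x5)·ratio = −(-15/2)·31 = 465/2.
New z = 27/2 + (465/2) = 246.

246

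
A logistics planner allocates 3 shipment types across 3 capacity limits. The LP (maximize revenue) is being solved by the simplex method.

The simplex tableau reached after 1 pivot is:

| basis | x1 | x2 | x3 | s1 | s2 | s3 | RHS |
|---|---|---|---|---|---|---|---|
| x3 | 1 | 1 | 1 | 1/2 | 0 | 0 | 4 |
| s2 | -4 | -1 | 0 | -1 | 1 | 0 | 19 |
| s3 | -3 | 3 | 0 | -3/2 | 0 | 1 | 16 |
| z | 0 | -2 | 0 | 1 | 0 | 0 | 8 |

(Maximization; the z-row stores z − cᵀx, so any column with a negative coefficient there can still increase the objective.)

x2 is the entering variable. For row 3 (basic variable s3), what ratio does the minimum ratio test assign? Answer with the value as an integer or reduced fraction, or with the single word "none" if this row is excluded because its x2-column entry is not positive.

Ratio = RHS / (x2 entry) = 16 / 3 = 16/3.

16/3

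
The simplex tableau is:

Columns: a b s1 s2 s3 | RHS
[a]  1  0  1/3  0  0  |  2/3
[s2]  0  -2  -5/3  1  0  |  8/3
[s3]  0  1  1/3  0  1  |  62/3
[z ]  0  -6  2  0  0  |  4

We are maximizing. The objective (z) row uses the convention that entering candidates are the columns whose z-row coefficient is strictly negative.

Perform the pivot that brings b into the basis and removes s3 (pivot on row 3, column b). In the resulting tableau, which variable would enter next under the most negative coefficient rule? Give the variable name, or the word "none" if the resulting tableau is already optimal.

none

Pivot element 1. New z-row = old z-row − (-6)·(row 3/1).
Updated z-row coefficients: a: 0, b: 0, s1: 4, s2: 0, s3: 6.
No coefficient is strictly negative; the tableau after this pivot is optimal.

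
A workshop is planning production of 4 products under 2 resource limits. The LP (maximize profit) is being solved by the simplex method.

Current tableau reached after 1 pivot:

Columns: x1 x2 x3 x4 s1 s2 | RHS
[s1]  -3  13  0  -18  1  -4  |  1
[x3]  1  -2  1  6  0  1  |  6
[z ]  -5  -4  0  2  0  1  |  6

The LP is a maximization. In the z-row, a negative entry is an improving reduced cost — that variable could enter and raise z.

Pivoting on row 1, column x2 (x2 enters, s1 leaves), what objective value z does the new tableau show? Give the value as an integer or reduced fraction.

82/13

Minimum ratio for x2: 1/13 = 1/13.
z changes by −(z-row coeff of x2)·ratio = −(-4)·(1/13) = 4/13.
New z = 6 + (4/13) = 82/13.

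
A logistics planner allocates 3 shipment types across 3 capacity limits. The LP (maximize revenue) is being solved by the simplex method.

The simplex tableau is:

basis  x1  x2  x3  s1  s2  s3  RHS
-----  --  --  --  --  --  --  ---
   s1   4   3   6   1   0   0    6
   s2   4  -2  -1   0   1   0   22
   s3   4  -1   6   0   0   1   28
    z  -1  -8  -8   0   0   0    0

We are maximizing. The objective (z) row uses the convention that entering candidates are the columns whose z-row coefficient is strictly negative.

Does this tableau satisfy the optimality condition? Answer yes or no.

Column x1 has objective-row coefficient -1, which is negative; an improving pivot exists, so not yet optimal.

no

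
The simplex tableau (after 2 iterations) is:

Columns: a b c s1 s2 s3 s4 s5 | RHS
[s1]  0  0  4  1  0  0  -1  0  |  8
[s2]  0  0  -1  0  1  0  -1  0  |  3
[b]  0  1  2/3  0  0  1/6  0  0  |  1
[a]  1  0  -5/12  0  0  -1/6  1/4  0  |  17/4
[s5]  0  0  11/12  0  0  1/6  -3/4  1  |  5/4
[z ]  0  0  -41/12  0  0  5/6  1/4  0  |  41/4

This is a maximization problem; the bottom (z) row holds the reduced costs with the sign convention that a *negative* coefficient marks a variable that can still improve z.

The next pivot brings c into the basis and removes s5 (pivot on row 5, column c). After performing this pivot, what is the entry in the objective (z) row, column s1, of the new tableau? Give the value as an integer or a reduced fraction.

Pivot element is row 5, column c: 11/12.
Normalize row 5: new (row 5, s1) = 0/(11/12) = 0.
z-row ← z-row − (-41/12)·(new row 5): 0 − (-41/12)·0 = 0.

0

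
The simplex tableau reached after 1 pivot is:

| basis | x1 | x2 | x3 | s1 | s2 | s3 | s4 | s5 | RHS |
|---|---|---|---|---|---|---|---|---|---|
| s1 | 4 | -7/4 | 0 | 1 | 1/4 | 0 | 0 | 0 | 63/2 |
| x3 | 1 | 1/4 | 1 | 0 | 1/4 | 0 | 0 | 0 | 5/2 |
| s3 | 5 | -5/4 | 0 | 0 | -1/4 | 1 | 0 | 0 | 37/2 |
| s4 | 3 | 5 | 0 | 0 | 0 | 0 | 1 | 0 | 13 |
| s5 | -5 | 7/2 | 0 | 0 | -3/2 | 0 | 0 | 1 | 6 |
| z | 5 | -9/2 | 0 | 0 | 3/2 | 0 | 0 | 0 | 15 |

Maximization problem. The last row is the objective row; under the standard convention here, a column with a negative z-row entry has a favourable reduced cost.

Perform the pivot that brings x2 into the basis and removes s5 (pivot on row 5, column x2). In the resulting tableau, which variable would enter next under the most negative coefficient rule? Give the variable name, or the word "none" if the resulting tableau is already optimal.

x1

Pivot element 7/2. New z-row = old z-row − (-9/2)·(row 5/(7/2)).
Updated z-row coefficients: x1: -10/7, x2: 0, x3: 0, s1: 0, s2: -3/7, s3: 0, s4: 0, s5: 9/7.
The most negative is -10/7 in column x1, so x1 would enter next.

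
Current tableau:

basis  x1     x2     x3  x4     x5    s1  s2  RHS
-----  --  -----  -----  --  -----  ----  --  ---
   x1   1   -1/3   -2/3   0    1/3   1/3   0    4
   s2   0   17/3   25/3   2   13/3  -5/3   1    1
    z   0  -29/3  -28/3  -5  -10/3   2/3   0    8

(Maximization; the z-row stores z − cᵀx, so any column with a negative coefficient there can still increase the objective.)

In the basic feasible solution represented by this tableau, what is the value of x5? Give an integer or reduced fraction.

x5 is nonbasic (not in the basis column), so its value in the current BFS is 0.

0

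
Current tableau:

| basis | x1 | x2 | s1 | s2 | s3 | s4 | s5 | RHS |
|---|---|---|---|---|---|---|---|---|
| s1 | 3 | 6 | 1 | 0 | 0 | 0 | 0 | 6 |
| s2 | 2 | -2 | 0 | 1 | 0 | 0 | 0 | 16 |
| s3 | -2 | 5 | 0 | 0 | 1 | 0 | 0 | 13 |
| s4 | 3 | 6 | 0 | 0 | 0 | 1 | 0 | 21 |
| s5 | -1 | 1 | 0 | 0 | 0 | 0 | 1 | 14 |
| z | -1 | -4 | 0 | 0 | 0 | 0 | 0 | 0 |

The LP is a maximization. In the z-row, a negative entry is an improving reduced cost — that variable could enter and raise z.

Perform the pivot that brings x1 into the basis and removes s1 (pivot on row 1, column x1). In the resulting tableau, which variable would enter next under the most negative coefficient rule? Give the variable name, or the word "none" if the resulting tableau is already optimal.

Pivot element 3. New z-row = old z-row − (-1)·(row 1/3).
Updated z-row coefficients: x1: 0, x2: -2, s1: 1/3, s2: 0, s3: 0, s4: 0, s5: 0.
The most negative is -2 in column x2, so x2 would enter next.

x2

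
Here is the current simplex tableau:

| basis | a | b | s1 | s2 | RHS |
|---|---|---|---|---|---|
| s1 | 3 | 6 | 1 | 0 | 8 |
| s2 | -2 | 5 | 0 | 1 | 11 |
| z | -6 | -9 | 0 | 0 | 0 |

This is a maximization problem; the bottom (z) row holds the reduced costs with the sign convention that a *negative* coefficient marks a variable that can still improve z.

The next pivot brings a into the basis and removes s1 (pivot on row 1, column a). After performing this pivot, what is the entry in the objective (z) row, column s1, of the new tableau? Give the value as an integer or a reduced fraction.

2

Pivot element is row 1, column a: 3.
Normalize row 1: new (row 1, s1) = 1/3 = 1/3.
z-row ← z-row − (-6)·(new row 1): 0 − (-6)·(1/3) = 2.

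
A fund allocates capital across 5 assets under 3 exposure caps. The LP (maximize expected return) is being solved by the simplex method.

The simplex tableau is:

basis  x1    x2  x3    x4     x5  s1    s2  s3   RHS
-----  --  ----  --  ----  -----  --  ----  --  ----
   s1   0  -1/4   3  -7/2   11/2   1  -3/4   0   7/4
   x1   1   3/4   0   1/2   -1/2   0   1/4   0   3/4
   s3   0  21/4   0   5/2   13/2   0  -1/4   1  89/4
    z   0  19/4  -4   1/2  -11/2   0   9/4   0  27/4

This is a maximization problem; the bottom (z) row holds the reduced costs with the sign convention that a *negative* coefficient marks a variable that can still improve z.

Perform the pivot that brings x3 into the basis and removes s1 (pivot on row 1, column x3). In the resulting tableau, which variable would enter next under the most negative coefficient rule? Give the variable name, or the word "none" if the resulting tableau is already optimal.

Pivot element 3. New z-row = old z-row − (-4)·(row 1/3).
Updated z-row coefficients: x1: 0, x2: 53/12, x3: 0, x4: -25/6, x5: 11/6, s1: 4/3, s2: 5/4, s3: 0.
The most negative is -25/6 in column x4, so x4 would enter next.

x4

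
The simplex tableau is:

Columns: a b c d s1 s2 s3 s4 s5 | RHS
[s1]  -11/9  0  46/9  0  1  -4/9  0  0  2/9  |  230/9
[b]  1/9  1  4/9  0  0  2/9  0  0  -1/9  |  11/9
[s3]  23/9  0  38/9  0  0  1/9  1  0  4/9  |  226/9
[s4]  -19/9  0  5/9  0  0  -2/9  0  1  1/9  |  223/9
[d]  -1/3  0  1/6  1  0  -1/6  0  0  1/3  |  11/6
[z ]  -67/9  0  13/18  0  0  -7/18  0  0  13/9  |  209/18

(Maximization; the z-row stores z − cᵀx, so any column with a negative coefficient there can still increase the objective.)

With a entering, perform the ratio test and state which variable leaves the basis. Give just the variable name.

Ratios: row 1 (s1): entry -11/9 ≤ 0, skip; row 2 (b): (11/9)/(1/9) = 11; row 3 (s3): (226/9)/(23/9) = 226/23; row 4 (s4): entry -19/9 ≤ 0, skip; row 5 (d): entry -1/3 ≤ 0, skip.
Minimum ratio 226/23 is in the s3 row, so s3 leaves.

s3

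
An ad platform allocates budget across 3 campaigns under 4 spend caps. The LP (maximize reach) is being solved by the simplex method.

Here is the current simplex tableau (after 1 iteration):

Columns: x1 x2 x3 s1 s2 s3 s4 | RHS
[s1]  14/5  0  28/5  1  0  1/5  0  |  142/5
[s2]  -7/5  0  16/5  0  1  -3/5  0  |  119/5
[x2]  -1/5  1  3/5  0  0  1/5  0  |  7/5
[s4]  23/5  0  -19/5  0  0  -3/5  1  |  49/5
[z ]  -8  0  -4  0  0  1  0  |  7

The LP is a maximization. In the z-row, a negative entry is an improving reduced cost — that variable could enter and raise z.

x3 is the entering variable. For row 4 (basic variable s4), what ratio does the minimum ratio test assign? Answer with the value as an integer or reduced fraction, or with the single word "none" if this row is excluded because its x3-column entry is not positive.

none

The x3 entry in row 4 is -19/5 ≤ 0, so this row gives no ratio.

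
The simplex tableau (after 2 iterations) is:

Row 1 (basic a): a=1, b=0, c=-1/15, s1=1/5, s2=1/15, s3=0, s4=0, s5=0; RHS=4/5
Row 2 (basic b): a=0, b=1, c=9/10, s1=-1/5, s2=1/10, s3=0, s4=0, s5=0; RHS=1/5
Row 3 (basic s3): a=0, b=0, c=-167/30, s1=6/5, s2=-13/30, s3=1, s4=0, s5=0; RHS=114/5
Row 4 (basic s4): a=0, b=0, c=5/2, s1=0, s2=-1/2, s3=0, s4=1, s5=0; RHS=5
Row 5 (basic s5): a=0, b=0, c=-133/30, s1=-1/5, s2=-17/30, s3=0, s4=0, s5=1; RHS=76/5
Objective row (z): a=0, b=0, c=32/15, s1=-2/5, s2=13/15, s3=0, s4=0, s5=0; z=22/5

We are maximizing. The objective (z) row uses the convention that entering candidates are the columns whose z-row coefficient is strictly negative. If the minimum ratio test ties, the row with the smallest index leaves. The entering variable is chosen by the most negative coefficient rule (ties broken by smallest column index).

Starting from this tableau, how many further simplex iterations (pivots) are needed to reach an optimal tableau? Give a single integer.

1

pivot: s1 in, a out → z = 6
No improving column remains; optimal.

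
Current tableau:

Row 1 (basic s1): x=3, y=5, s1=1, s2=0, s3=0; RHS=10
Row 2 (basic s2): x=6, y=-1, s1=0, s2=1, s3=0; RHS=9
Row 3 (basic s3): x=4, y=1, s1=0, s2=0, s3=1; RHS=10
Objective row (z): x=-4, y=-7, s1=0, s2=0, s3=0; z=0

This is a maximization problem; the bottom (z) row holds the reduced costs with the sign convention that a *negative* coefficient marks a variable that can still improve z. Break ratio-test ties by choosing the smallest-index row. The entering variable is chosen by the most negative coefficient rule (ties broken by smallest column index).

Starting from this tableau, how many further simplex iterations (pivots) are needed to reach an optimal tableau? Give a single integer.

1

pivot: y in, s1 out → z = 14
No improving column remains; optimal.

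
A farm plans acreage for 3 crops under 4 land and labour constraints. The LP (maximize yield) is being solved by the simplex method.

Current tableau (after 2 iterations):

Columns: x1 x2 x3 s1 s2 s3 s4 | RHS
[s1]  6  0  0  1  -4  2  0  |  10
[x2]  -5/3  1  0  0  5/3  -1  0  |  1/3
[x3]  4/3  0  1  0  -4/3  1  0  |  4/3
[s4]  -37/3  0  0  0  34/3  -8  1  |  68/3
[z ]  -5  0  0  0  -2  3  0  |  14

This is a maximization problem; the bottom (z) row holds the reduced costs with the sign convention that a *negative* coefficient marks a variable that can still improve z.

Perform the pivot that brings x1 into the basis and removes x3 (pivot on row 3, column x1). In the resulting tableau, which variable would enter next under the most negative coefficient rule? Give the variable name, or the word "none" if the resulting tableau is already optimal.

Pivot element 4/3. New z-row = old z-row − (-5)·(row 3/(4/3)).
Updated z-row coefficients: x1: 0, x2: 0, x3: 15/4, s1: 0, s2: -7, s3: 27/4, s4: 0.
The most negative is -7 in column s2, so s2 would enter next.

s2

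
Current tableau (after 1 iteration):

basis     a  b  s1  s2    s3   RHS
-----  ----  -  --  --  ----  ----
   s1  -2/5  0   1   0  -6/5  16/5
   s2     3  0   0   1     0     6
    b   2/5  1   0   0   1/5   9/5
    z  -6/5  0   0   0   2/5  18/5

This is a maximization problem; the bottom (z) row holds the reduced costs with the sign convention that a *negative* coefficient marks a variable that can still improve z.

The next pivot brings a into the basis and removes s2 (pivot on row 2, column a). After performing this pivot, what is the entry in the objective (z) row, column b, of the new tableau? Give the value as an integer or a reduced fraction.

Pivot element is row 2, column a: 3.
Normalize row 2: new (row 2, b) = 0/3 = 0.
z-row ← z-row − (-6/5)·(new row 2): 0 − (-6/5)·0 = 0.

0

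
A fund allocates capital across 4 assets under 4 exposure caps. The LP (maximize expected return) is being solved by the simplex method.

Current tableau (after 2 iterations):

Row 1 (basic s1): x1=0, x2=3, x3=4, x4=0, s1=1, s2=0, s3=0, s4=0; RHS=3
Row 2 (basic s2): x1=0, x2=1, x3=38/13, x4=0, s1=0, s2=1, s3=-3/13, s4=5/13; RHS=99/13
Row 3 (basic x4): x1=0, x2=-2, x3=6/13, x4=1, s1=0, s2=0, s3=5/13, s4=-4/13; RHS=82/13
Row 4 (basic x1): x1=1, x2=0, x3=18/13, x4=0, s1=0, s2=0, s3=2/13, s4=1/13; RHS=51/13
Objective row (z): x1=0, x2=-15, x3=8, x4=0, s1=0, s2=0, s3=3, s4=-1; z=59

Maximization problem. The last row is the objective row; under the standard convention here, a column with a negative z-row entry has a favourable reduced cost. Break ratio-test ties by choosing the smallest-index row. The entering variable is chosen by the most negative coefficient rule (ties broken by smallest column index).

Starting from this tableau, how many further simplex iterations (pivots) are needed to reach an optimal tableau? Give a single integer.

2

pivot: x2 in, s1 out → z = 74
pivot: s4 in, s2 out → z = 456/5
No improving column remains; optimal.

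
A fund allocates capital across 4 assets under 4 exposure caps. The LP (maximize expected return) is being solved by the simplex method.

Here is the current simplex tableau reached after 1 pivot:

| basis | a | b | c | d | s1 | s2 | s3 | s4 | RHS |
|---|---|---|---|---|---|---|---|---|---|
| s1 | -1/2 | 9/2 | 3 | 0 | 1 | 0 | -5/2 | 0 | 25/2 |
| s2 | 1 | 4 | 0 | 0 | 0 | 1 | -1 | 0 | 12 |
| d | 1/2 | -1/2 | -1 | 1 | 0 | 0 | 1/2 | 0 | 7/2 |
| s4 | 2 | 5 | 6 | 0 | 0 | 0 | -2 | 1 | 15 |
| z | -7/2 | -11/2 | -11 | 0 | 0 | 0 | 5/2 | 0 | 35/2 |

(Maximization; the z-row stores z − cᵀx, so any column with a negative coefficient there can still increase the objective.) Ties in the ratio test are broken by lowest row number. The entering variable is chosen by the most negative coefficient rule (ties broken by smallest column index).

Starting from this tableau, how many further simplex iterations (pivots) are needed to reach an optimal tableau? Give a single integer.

pivot: c in, s4 out → z = 45
pivot: s3 in, d out → z = 87
No improving column remains; optimal.

2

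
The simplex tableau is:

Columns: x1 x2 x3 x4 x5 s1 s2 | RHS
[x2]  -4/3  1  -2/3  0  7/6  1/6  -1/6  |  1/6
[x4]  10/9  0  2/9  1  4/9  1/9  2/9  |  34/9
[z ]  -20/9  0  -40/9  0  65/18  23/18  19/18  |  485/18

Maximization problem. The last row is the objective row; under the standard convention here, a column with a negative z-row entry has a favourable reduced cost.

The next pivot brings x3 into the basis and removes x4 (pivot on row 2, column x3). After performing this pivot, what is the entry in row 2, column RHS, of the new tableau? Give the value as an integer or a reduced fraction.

Pivot element is row 2, column x3: 2/9.
Normalize row 2: new (row 2, RHS) = (34/9)/(2/9) = 17.
Row 2 is the pivot row, so the entry is 17.

17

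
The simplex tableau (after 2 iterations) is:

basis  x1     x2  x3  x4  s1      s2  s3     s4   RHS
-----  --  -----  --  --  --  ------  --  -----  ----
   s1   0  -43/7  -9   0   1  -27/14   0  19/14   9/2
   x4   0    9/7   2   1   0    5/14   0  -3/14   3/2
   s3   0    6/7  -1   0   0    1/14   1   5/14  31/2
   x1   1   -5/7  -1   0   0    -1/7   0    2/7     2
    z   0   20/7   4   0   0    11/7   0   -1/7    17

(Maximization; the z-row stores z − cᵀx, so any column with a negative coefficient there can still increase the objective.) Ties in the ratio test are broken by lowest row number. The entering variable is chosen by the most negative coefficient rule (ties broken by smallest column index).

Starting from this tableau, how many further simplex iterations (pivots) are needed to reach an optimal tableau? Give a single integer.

pivot: s4 in, s1 out → z = 332/19
No improving column remains; optimal.

1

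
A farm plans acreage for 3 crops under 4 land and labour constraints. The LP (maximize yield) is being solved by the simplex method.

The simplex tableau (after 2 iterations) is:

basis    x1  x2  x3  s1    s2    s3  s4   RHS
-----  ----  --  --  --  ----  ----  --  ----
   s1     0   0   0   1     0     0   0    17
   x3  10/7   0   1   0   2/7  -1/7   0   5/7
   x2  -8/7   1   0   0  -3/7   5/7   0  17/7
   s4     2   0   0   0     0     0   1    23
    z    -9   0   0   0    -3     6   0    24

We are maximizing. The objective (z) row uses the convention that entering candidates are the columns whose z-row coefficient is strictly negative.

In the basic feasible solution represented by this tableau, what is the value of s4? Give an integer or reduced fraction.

23

s4 is basic (row 4); its value is the RHS of that row: 23.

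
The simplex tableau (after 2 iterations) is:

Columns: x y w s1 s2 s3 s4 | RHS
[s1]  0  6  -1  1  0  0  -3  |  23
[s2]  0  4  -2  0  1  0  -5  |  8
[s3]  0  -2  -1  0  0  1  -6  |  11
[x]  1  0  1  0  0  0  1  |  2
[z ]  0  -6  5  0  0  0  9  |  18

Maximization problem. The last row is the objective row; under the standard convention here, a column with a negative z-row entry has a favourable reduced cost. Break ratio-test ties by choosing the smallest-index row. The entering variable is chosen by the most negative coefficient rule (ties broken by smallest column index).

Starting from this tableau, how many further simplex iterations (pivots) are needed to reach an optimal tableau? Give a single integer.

pivot: y in, s2 out → z = 30
No improving column remains; optimal.

1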